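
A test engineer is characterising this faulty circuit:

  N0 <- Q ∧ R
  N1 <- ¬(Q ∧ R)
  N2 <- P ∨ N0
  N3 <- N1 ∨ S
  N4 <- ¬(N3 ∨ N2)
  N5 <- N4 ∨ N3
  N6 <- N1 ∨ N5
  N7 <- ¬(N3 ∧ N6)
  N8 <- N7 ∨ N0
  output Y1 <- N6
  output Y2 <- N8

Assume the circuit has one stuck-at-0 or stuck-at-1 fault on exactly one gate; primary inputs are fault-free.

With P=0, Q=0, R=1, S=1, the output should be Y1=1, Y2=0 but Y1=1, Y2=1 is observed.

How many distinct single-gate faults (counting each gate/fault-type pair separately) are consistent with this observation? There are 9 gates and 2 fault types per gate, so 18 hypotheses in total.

Fault-free: N0=0, N1=1, N2=0, N3=1, N4=0, N5=1, N6=1, N7=0, N8=0 → Y1=1, Y2=0. Observed Y1=1, Y2=1.
  N0: stuck-at-1 ✓; others ✗
  N1: none of the 2 fault types match ✗
  N2: none of the 2 fault types match ✗
  N3: stuck-at-0 ✓; others ✗
  N4: none of the 2 fault types match ✗
  N5: none of the 2 fault types match ✗
  N6: none of the 2 fault types match ✗
  N7: stuck-at-1 ✓; others ✗
  N8: stuck-at-1 ✓; others ✗
Consistent faults: {N0 stuck-at-1, N3 stuck-at-0, N7 stuck-at-1, N8 stuck-at-1} — 4 in all.

4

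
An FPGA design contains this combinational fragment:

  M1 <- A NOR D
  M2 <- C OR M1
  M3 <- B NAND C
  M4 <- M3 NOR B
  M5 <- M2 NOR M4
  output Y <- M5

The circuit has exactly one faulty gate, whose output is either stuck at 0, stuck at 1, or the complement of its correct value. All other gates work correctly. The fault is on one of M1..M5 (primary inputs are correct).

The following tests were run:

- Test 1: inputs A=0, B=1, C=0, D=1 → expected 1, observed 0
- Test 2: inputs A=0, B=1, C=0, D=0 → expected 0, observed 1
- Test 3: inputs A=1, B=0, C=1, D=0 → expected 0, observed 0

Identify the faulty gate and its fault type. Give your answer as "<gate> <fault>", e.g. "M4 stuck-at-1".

M1 inverted output

Fault-free values for test 1 (A=0, B=1, C=0, D=1): M1=0, M2=0, M3=1, M4=0, M5=1, giving Y=1. Observed 0.
Test 1: faults giving observed 0 are {M1 stuck-at-1, M1 inverted output, M2 stuck-at-1, M2 inverted output, M4 stuck-at-1, M4 inverted output, M5 stuck-at-0, M5 inverted output}.
Test 2 (A=0, B=1, C=0, D=0): fault-free M1=1, M2=1, M3=1, M4=0, M5=0 → 0; observed 1. Eliminates M1 stuck-at-1, M2 stuck-at-1, M4 stuck-at-1, M4 inverted output, M5 stuck-at-0.
Test 3 (A=1, B=0, C=1, D=0): fault-free M1=0, M2=1, M3=1, M4=0, M5=0 → 0; observed 0. Eliminates M2 inverted output, M5 inverted output.
Only M1 inverted output is consistent with every test.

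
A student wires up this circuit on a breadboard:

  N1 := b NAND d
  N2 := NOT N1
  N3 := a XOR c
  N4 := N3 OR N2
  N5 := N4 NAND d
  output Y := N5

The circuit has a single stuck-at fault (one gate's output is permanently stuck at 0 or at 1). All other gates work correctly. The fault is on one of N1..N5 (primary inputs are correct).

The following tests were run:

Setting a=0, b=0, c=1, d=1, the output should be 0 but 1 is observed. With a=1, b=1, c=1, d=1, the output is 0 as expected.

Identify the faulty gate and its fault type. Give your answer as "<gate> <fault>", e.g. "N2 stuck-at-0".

Fault-free values for test 1 (a=0, b=0, c=1, d=1): N1=1, N2=0, N3=1, N4=1, N5=0, giving Y=0. Observed 1.
Test 1: faults giving observed 1 are {N3 stuck-at-0, N4 stuck-at-0, N5 stuck-at-1}.
Test 2 (a=1, b=1, c=1, d=1): fault-free N1=0, N2=1, N3=0, N4=1, N5=0 → 0; observed 0. Eliminates N4 stuck-at-0, N5 stuck-at-1.
Only N3 stuck-at-0 is consistent with every test.

N3 stuck-at-0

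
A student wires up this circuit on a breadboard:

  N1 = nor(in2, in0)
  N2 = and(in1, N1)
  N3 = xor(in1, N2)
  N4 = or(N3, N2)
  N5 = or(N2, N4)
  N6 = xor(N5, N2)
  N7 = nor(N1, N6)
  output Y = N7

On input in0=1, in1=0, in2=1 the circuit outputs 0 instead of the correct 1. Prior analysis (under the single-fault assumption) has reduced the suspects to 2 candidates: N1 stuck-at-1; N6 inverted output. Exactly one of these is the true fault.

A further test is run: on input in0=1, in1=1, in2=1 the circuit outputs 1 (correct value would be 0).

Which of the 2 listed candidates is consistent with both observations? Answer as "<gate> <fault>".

Evaluate each candidate on input in0=1, in1=1, in2=1:
  N1 stuck-at-1: N1=1 [stuck-at-1], N2=1, N3=0, N4=1, N5=1, N6=0, N7=0 → 0 — eliminated
  N6 inverted output: N1=0, N2=0, N3=1, N4=1, N5=1, N6=0 [inverted output], N7=1 → 1 — matches
Only N6 inverted output reproduces the observed 1.

N6 inverted output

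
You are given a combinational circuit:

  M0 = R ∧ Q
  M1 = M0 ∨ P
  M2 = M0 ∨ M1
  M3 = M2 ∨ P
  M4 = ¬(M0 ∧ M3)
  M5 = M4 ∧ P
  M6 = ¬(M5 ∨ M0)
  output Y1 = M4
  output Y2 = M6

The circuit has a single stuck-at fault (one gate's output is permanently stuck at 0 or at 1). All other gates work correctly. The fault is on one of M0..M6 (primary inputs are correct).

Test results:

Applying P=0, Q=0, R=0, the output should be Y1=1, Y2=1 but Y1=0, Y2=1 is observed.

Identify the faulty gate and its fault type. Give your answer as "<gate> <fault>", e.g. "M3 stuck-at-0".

Fault-free values for test 1 (P=0, Q=0, R=0): M0=0, M1=0, M2=0, M3=0, M4=1, M5=0, M6=1, giving Y1=1, Y2=1. Observed Y1=0, Y2=1.
Test 1: faults giving observed Y1=0, Y2=1 are {M4 stuck-at-0}.
Only M4 stuck-at-0 is consistent with every test.

M4 stuck-at-0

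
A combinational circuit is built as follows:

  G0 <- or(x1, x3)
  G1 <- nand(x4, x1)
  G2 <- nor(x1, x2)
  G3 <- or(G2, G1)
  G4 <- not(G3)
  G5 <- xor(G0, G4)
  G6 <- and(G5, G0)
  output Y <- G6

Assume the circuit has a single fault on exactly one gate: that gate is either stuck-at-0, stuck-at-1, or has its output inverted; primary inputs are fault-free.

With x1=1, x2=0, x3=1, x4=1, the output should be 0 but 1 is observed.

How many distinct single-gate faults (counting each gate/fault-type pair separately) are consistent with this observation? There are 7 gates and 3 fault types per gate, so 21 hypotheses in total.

12

Fault-free: G0=1, G1=0, G2=0, G3=0, G4=1, G5=0, G6=0 → 0. Observed 1.
  G0: none of the 3 fault types match ✗
  G1: stuck-at-1, inverted output ✓; others ✗
  G2: stuck-at-1, inverted output ✓; others ✗
  G3: stuck-at-1, inverted output ✓; others ✗
  G4: stuck-at-0, inverted output ✓; others ✗
  G5: stuck-at-1, inverted output ✓; others ✗
  G6: stuck-at-1, inverted output ✓; others ✗
Consistent faults: {G1 stuck-at-1, G1 inverted output, G2 stuck-at-1, G2 inverted output, G3 stuck-at-1, G3 inverted output, G4 stuck-at-0, G4 inverted output, G5 stuck-at-1, G5 inverted output, G6 stuck-at-1, G6 inverted output} — 12 in all.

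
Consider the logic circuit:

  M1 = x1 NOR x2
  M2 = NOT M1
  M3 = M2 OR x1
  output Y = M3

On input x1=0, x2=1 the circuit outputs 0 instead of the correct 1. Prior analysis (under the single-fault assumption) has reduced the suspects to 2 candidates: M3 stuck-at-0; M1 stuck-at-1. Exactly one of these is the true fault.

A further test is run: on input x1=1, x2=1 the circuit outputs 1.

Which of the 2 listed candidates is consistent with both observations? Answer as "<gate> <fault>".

Evaluate each candidate on input x1=1, x2=1:
  M3 stuck-at-0: M1=0, M2=1, M3=0 [stuck-at-0] → 0 — eliminated
  M1 stuck-at-1: M1=1 [stuck-at-1], M2=0, M3=1 → 1 — matches
Only M1 stuck-at-1 reproduces the observed 1.

M1 stuck-at-1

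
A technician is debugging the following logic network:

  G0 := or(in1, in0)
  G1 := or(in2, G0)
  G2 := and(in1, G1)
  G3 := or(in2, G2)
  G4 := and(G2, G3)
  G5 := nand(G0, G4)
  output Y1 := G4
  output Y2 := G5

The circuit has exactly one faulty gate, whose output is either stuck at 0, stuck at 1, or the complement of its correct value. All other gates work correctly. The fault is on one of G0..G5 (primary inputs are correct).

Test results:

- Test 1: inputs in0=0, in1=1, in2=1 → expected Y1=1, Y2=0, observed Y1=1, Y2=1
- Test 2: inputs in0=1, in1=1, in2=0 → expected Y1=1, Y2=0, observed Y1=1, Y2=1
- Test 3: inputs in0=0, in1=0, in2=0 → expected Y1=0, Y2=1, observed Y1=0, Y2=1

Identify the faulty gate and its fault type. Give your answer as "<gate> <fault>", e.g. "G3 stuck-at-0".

Fault-free values for test 1 (in0=0, in1=1, in2=1): G0=1, G1=1, G2=1, G3=1, G4=1, G5=0, giving Y1=1, Y2=0. Observed Y1=1, Y2=1.
Test 1: faults giving observed Y1=1, Y2=1 are {G0 stuck-at-0, G0 inverted output, G5 stuck-at-1, G5 inverted output}.
Test 2 (in0=1, in1=1, in2=0): fault-free G0=1, G1=1, G2=1, G3=1, G4=1, G5=0 → Y1=1, Y2=0; observed Y1=1, Y2=1. Eliminates G0 stuck-at-0, G0 inverted output.
Test 3 (in0=0, in1=0, in2=0): fault-free G0=0, G1=0, G2=0, G3=0, G4=0, G5=1 → Y1=0, Y2=1; observed Y1=0, Y2=1. Eliminates G5 inverted output.
Only G5 stuck-at-1 is consistent with every test.

G5 stuck-at-1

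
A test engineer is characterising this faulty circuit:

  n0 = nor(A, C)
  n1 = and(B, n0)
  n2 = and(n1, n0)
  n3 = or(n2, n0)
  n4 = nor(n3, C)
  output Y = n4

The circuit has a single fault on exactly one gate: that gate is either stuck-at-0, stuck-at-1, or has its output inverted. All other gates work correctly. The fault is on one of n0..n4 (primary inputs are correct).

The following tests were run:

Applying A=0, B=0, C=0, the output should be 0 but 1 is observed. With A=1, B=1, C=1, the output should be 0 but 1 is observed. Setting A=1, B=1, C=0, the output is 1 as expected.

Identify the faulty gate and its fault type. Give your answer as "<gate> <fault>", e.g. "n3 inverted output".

Fault-free values for test 1 (A=0, B=0, C=0): n0=1, n1=0, n2=0, n3=1, n4=0, giving Y=0. Observed 1.
Test 1: faults giving observed 1 are {n0 stuck-at-0, n0 inverted output, n3 stuck-at-0, n3 inverted output, n4 stuck-at-1, n4 inverted output}.
Test 2 (A=1, B=1, C=1): fault-free n0=0, n1=0, n2=0, n3=0, n4=0 → 0; observed 1. Eliminates n0 stuck-at-0, n0 inverted output, n3 stuck-at-0, n3 inverted output.
Test 3 (A=1, B=1, C=0): fault-free n0=0, n1=0, n2=0, n3=0, n4=1 → 1; observed 1. Eliminates n4 inverted output.
Only n4 stuck-at-1 is consistent with every test.

n4 stuck-at-1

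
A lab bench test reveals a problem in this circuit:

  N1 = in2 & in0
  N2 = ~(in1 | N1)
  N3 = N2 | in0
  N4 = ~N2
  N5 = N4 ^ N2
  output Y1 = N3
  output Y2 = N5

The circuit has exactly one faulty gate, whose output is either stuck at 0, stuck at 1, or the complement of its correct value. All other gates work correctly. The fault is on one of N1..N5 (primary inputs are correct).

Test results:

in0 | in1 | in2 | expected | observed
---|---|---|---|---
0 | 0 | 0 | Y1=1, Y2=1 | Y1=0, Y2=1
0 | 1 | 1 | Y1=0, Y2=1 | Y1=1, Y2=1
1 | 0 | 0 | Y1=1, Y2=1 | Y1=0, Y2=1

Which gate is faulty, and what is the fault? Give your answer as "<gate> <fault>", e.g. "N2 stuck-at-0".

N3 inverted output

Fault-free values for test 1 (in0=0, in1=0, in2=0): N1=0, N2=1, N3=1, N4=0, N5=1, giving Y1=1, Y2=1. Observed Y1=0, Y2=1.
Test 1: faults giving observed Y1=0, Y2=1 are {N1 stuck-at-1, N1 inverted output, N2 stuck-at-0, N2 inverted output, N3 stuck-at-0, N3 inverted output}.
Test 2 (in0=0, in1=1, in2=1): fault-free N1=0, N2=0, N3=0, N4=1, N5=1 → Y1=0, Y2=1; observed Y1=1, Y2=1. Eliminates N1 stuck-at-1, N1 inverted output, N2 stuck-at-0, N3 stuck-at-0.
Test 3 (in0=1, in1=0, in2=0): fault-free N1=0, N2=1, N3=1, N4=0, N5=1 → Y1=1, Y2=1; observed Y1=0, Y2=1. Eliminates N2 inverted output.
Only N3 inverted output is consistent with every test.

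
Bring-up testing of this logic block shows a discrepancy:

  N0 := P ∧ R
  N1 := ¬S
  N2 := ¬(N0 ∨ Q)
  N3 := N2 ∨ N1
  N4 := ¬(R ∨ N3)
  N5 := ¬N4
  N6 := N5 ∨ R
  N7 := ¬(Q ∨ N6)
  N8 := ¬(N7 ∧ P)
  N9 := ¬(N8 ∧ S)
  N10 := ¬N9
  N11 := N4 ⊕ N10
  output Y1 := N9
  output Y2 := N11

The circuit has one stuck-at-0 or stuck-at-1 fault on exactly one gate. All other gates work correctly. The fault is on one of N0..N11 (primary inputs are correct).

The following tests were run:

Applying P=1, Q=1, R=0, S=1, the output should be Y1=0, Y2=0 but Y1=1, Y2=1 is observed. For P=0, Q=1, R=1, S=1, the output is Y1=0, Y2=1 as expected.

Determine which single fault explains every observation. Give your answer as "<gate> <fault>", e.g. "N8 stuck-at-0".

Fault-free values for test 1 (P=1, Q=1, R=0, S=1): N0=0, N1=0, N2=0, N3=0, N4=1, N5=0, N6=0, N7=0, N8=1, N9=0, N10=1, N11=0, giving Y1=0, Y2=0. Observed Y1=1, Y2=1.
Test 1: faults giving observed Y1=1, Y2=1 are {N7 stuck-at-1, N8 stuck-at-0, N9 stuck-at-1}.
Test 2 (P=0, Q=1, R=1, S=1): fault-free N0=0, N1=0, N2=0, N3=0, N4=0, N5=1, N6=1, N7=0, N8=1, N9=0, N10=1, N11=1 → Y1=0, Y2=1; observed Y1=0, Y2=1. Eliminates N8 stuck-at-0, N9 stuck-at-1.
Only N7 stuck-at-1 is consistent with every test.

N7 stuck-at-1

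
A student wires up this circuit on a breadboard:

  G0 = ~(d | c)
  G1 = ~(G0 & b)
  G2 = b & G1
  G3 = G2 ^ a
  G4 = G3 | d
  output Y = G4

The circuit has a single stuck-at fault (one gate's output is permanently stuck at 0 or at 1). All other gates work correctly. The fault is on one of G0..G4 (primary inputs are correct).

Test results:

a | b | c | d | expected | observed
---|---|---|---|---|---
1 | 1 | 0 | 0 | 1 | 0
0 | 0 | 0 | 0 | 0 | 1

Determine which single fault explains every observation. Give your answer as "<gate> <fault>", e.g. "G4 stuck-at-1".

G2 stuck-at-1

Fault-free values for test 1 (a=1, b=1, c=0, d=0): G0=1, G1=0, G2=0, G3=1, G4=1, giving Y=1. Observed 0.
Test 1: faults giving observed 0 are {G0 stuck-at-0, G1 stuck-at-1, G2 stuck-at-1, G3 stuck-at-0, G4 stuck-at-0}.
Test 2 (a=0, b=0, c=0, d=0): fault-free G0=1, G1=1, G2=0, G3=0, G4=0 → 0; observed 1. Eliminates G0 stuck-at-0, G1 stuck-at-1, G3 stuck-at-0, G4 stuck-at-0.
Only G2 stuck-at-1 is consistent with every test.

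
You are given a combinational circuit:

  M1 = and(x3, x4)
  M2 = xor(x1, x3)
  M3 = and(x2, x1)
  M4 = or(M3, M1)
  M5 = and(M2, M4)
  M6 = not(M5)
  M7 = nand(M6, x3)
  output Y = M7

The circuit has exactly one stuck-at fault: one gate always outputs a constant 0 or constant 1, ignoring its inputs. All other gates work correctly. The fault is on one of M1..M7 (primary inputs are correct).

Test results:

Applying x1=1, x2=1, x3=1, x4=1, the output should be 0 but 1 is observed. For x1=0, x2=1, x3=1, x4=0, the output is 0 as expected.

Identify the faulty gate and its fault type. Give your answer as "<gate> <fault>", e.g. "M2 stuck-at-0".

Fault-free values for test 1 (x1=1, x2=1, x3=1, x4=1): M1=1, M2=0, M3=1, M4=1, M5=0, M6=1, M7=0, giving Y=0. Observed 1.
Test 1: faults giving observed 1 are {M2 stuck-at-1, M5 stuck-at-1, M6 stuck-at-0, M7 stuck-at-1}.
Test 2 (x1=0, x2=1, x3=1, x4=0): fault-free M1=0, M2=1, M3=0, M4=0, M5=0, M6=1, M7=0 → 0; observed 0. Eliminates M5 stuck-at-1, M6 stuck-at-0, M7 stuck-at-1.
Only M2 stuck-at-1 is consistent with every test.

M2 stuck-at-1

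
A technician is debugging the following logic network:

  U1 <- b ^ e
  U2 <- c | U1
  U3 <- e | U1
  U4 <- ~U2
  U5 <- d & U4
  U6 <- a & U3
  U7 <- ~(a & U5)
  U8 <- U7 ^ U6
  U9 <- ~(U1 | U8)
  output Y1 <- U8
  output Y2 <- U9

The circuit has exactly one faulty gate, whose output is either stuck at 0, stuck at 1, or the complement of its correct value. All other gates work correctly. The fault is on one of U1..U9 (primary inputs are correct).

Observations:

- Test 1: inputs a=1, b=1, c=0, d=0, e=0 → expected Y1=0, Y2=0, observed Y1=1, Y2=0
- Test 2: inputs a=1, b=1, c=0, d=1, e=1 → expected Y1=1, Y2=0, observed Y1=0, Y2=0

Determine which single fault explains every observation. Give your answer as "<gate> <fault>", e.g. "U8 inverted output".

Fault-free values for test 1 (a=1, b=1, c=0, d=0, e=0): U1=1, U2=1, U3=1, U4=0, U5=0, U6=1, U7=1, U8=0, U9=0, giving Y1=0, Y2=0. Observed Y1=1, Y2=0.
Test 1: faults giving observed Y1=1, Y2=0 are {U1 stuck-at-0, U1 inverted output, U3 stuck-at-0, U3 inverted output, U5 stuck-at-1, U5 inverted output, U6 stuck-at-0, U6 inverted output, U7 stuck-at-0, U7 inverted output, U8 stuck-at-1, U8 inverted output}.
Test 2 (a=1, b=1, c=0, d=1, e=1): fault-free U1=0, U2=0, U3=1, U4=1, U5=1, U6=1, U7=0, U8=1, U9=0 → Y1=1, Y2=0; observed Y1=0, Y2=0. Eliminates U1 stuck-at-0, U3 stuck-at-0, U3 inverted output, U5 stuck-at-1, U5 inverted output, U6 stuck-at-0, U6 inverted output, U7 stuck-at-0, U7 inverted output, U8 stuck-at-1, U8 inverted output.
Only U1 inverted output is consistent with every test.

U1 inverted output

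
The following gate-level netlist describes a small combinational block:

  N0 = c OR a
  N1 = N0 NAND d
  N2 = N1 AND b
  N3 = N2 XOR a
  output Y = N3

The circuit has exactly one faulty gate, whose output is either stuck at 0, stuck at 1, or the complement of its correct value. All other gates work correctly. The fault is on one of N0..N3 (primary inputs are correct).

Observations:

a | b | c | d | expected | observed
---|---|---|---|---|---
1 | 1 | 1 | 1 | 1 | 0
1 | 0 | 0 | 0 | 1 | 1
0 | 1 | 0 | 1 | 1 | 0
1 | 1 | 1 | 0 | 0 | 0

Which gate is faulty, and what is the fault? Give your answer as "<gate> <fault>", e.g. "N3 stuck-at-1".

N0 inverted output

Fault-free values for test 1 (a=1, b=1, c=1, d=1): N0=1, N1=0, N2=0, N3=1, giving Y=1. Observed 0.
Test 1: faults giving observed 0 are {N0 stuck-at-0, N0 inverted output, N1 stuck-at-1, N1 inverted output, N2 stuck-at-1, N2 inverted output, N3 stuck-at-0, N3 inverted output}.
Test 2 (a=1, b=0, c=0, d=0): fault-free N0=1, N1=1, N2=0, N3=1 → 1; observed 1. Eliminates N2 stuck-at-1, N2 inverted output, N3 stuck-at-0, N3 inverted output.
Test 3 (a=0, b=1, c=0, d=1): fault-free N0=0, N1=1, N2=1, N3=1 → 1; observed 0. Eliminates N0 stuck-at-0, N1 stuck-at-1.
Test 4 (a=1, b=1, c=1, d=0): fault-free N0=1, N1=1, N2=1, N3=0 → 0; observed 0. Eliminates N1 inverted output.
Only N0 inverted output is consistent with every test.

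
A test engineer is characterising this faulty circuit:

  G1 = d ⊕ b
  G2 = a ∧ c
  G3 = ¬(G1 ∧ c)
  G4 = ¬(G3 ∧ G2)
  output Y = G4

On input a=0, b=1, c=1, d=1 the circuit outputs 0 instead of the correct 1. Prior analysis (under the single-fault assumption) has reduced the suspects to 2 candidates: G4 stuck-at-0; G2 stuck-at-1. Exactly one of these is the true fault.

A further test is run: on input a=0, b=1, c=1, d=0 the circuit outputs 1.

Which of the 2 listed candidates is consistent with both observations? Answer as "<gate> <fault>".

G2 stuck-at-1

Evaluate each candidate on input a=0, b=1, c=1, d=0:
  G4 stuck-at-0: G1=1, G2=0, G3=0, G4=0 [stuck-at-0] → 0 — eliminated
  G2 stuck-at-1: G1=1, G2=1 [stuck-at-1], G3=0, G4=1 → 1 — matches
Only G2 stuck-at-1 reproduces the observed 1.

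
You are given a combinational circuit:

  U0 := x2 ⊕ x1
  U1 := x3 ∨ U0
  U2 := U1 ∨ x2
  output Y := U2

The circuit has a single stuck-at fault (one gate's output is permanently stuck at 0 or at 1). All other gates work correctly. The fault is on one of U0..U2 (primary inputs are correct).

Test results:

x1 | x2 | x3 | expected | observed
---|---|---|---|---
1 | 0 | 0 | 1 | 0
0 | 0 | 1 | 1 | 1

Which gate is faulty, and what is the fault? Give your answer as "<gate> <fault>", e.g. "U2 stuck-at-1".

Fault-free values for test 1 (x1=1, x2=0, x3=0): U0=1, U1=1, U2=1, giving Y=1. Observed 0.
Test 1: faults giving observed 0 are {U0 stuck-at-0, U1 stuck-at-0, U2 stuck-at-0}.
Test 2 (x1=0, x2=0, x3=1): fault-free U0=0, U1=1, U2=1 → 1; observed 1. Eliminates U1 stuck-at-0, U2 stuck-at-0.
Only U0 stuck-at-0 is consistent with every test.

U0 stuck-at-0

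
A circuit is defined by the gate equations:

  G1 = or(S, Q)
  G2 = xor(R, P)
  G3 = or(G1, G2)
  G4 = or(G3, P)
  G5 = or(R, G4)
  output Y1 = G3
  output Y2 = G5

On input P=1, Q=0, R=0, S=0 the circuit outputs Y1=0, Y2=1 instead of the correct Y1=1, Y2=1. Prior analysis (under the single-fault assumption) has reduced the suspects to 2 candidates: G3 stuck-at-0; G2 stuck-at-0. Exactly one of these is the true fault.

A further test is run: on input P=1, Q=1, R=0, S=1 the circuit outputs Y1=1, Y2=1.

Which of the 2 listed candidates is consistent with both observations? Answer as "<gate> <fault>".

Evaluate each candidate on input P=1, Q=1, R=0, S=1:
  G3 stuck-at-0: G1=1, G2=1, G3=0 [stuck-at-0], G4=1, G5=1 → Y1=0, Y2=1 — eliminated
  G2 stuck-at-0: G1=1, G2=0 [stuck-at-0], G3=1, G4=1, G5=1 → Y1=1, Y2=1 — matches
Only G2 stuck-at-0 reproduces the observed Y1=1, Y2=1.

G2 stuck-at-0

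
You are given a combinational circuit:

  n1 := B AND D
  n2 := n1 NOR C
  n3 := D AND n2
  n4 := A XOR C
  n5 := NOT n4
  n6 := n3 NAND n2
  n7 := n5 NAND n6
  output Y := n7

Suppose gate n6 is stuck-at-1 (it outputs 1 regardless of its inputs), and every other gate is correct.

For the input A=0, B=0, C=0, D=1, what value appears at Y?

0

Propagate with n6 forced: n1=0, n2=1, n3=1, n4=0, n5=1, n6=1 [stuck-at-1], n7=0.
So Y = 0. (Without the fault it would be 1.)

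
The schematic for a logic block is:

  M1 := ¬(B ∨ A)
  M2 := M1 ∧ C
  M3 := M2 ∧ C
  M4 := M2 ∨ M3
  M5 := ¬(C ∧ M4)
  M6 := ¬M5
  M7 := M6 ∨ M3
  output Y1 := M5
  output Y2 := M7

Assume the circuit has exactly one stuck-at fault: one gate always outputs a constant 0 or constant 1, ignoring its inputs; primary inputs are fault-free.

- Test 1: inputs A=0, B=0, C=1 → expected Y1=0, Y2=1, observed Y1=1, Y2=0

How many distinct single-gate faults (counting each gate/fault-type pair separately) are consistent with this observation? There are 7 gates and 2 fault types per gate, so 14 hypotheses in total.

Fault-free: M1=1, M2=1, M3=1, M4=1, M5=0, M6=1, M7=1 → Y1=0, Y2=1. Observed Y1=1, Y2=0.
  M1 stuck-at-0: output Y1=1, Y2=0 ✓
  M1 stuck-at-1: output Y1=0, Y2=1 ✗
  M2 stuck-at-0: output Y1=1, Y2=0 ✓
  M2 stuck-at-1: output Y1=0, Y2=1 ✗
  M3 stuck-at-0: output Y1=0, Y2=1 ✗
  M3 stuck-at-1: output Y1=0, Y2=1 ✗
  M4 stuck-at-0: output Y1=1, Y2=1 ✗
  M4 stuck-at-1: output Y1=0, Y2=1 ✗
  M5 stuck-at-0: output Y1=0, Y2=1 ✗
  M5 stuck-at-1: output Y1=1, Y2=1 ✗
  M6 stuck-at-0: output Y1=0, Y2=1 ✗
  M6 stuck-at-1: output Y1=0, Y2=1 ✗
  M7 stuck-at-0: output Y1=0, Y2=0 ✗
  M7 stuck-at-1: output Y1=0, Y2=1 ✗
Consistent faults: {M1 stuck-at-0, M2 stuck-at-0} — 2 in all.

2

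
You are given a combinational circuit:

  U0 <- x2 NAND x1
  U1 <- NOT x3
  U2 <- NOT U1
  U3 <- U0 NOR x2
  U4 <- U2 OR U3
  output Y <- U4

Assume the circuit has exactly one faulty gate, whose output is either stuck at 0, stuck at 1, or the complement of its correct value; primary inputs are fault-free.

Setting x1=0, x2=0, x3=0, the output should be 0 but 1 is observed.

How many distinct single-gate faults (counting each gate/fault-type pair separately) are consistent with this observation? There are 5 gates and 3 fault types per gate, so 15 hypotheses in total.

Fault-free: U0=1, U1=1, U2=0, U3=0, U4=0 → 0. Observed 1.
  U0: stuck-at-0, inverted output ✓; others ✗
  U1: stuck-at-0, inverted output ✓; others ✗
  U2: stuck-at-1, inverted output ✓; others ✗
  U3: stuck-at-1, inverted output ✓; others ✗
  U4: stuck-at-1, inverted output ✓; others ✗
Consistent faults: {U0 stuck-at-0, U0 inverted output, U1 stuck-at-0, U1 inverted output, U2 stuck-at-1, U2 inverted output, U3 stuck-at-1, U3 inverted output, U4 stuck-at-1, U4 inverted output} — 10 in all.

10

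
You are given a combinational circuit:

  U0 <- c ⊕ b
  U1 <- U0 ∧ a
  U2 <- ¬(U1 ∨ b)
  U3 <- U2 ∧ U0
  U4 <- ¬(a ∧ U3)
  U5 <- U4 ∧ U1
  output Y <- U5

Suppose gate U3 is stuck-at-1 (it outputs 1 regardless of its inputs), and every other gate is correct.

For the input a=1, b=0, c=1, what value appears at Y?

Propagate with U3 forced: U0=1, U1=1, U2=0, U3=1 [stuck-at-1], U4=0, U5=0.
So Y = 0. (Without the fault it would be 1.)

0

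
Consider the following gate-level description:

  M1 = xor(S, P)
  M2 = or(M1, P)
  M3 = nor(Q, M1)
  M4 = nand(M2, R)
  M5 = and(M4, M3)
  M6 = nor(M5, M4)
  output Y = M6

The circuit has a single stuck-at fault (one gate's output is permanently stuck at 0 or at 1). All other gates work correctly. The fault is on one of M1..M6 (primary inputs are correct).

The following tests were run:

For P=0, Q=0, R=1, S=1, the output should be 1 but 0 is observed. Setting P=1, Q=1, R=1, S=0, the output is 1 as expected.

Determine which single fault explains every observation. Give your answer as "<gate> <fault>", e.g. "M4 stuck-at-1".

M1 stuck-at-0

Fault-free values for test 1 (P=0, Q=0, R=1, S=1): M1=1, M2=1, M3=0, M4=0, M5=0, M6=1, giving Y=1. Observed 0.
Test 1: faults giving observed 0 are {M1 stuck-at-0, M2 stuck-at-0, M4 stuck-at-1, M5 stuck-at-1, M6 stuck-at-0}.
Test 2 (P=1, Q=1, R=1, S=0): fault-free M1=1, M2=1, M3=0, M4=0, M5=0, M6=1 → 1; observed 1. Eliminates M2 stuck-at-0, M4 stuck-at-1, M5 stuck-at-1, M6 stuck-at-0.
Only M1 stuck-at-0 is consistent with every test.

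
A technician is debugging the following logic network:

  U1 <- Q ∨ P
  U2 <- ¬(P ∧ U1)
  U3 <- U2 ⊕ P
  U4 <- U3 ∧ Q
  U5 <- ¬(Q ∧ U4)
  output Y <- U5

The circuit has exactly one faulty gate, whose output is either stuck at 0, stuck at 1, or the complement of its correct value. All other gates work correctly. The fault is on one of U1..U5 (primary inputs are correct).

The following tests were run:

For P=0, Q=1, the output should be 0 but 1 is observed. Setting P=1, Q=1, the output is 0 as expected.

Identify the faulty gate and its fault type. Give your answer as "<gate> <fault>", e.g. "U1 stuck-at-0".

U2 stuck-at-0

Fault-free values for test 1 (P=0, Q=1): U1=1, U2=1, U3=1, U4=1, U5=0, giving Y=0. Observed 1.
Test 1: faults giving observed 1 are {U2 stuck-at-0, U2 inverted output, U3 stuck-at-0, U3 inverted output, U4 stuck-at-0, U4 inverted output, U5 stuck-at-1, U5 inverted output}.
Test 2 (P=1, Q=1): fault-free U1=1, U2=0, U3=1, U4=1, U5=0 → 0; observed 0. Eliminates U2 inverted output, U3 stuck-at-0, U3 inverted output, U4 stuck-at-0, U4 inverted output, U5 stuck-at-1, U5 inverted output.
Only U2 stuck-at-0 is consistent with every test.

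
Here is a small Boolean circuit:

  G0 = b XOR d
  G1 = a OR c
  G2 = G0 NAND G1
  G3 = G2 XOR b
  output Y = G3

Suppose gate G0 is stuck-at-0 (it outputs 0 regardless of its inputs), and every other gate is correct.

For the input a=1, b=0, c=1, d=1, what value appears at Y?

1

Propagate with G0 forced: G0=0 [stuck-at-0], G1=1, G2=1, G3=1.
So Y = 1. (Without the fault it would be 0.)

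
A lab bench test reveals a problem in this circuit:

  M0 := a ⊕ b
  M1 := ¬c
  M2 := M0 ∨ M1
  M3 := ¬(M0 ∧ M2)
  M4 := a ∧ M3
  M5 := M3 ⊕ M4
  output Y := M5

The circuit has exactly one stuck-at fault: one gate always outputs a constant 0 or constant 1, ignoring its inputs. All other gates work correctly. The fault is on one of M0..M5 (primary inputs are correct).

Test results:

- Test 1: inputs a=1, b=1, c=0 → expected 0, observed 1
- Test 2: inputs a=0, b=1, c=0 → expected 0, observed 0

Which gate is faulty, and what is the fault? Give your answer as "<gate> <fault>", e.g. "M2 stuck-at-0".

Fault-free values for test 1 (a=1, b=1, c=0): M0=0, M1=1, M2=1, M3=1, M4=1, M5=0, giving Y=0. Observed 1.
Test 1: faults giving observed 1 are {M4 stuck-at-0, M5 stuck-at-1}.
Test 2 (a=0, b=1, c=0): fault-free M0=1, M1=1, M2=1, M3=0, M4=0, M5=0 → 0; observed 0. Eliminates M5 stuck-at-1.
Only M4 stuck-at-0 is consistent with every test.

M4 stuck-at-0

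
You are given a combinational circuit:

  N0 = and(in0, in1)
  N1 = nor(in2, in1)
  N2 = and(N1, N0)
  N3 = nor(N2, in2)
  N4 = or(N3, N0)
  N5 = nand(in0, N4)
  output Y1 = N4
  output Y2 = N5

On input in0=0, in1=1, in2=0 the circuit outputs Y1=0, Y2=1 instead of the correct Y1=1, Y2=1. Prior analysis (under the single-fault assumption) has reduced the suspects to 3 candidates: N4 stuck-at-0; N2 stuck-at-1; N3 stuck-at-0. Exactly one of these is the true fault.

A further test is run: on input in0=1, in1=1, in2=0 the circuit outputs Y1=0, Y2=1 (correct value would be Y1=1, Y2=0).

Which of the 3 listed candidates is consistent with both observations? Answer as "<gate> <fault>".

Evaluate each candidate on input in0=1, in1=1, in2=0:
  N4 stuck-at-0: N0=1, N1=0, N2=0, N3=1, N4=0 [stuck-at-0], N5=1 → Y1=0, Y2=1 — matches
  N2 stuck-at-1: N0=1, N1=0, N2=1 [stuck-at-1], N3=0, N4=1, N5=0 → Y1=1, Y2=0 — eliminated
  N3 stuck-at-0: N0=1, N1=0, N2=0, N3=0 [stuck-at-0], N4=1, N5=0 → Y1=1, Y2=0 — eliminated
Only N4 stuck-at-0 reproduces the observed Y1=0, Y2=1.

N4 stuck-at-0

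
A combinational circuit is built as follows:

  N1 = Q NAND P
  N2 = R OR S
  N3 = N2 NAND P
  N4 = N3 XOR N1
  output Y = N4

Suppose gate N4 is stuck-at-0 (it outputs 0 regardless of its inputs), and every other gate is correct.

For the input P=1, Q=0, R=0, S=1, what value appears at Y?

Propagate with N4 forced: N1=1, N2=1, N3=0, N4=0 [stuck-at-0].
So Y = 0. (Without the fault it would be 1.)

0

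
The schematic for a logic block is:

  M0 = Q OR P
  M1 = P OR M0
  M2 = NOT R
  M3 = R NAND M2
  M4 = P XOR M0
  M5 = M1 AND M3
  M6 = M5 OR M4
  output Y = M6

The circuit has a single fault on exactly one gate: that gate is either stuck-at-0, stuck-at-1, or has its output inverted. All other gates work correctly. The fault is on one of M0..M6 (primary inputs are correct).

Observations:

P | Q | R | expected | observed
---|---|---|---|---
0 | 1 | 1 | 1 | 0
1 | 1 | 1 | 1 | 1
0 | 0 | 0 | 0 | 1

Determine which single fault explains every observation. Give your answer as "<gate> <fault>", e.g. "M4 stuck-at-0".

Fault-free values for test 1 (P=0, Q=1, R=1): M0=1, M1=1, M2=0, M3=1, M4=1, M5=1, M6=1, giving Y=1. Observed 0.
Test 1: faults giving observed 0 are {M0 stuck-at-0, M0 inverted output, M6 stuck-at-0, M6 inverted output}.
Test 2 (P=1, Q=1, R=1): fault-free M0=1, M1=1, M2=0, M3=1, M4=0, M5=1, M6=1 → 1; observed 1. Eliminates M6 stuck-at-0, M6 inverted output.
Test 3 (P=0, Q=0, R=0): fault-free M0=0, M1=0, M2=1, M3=1, M4=0, M5=0, M6=0 → 0; observed 1. Eliminates M0 stuck-at-0.
Only M0 inverted output is consistent with every test.

M0 inverted output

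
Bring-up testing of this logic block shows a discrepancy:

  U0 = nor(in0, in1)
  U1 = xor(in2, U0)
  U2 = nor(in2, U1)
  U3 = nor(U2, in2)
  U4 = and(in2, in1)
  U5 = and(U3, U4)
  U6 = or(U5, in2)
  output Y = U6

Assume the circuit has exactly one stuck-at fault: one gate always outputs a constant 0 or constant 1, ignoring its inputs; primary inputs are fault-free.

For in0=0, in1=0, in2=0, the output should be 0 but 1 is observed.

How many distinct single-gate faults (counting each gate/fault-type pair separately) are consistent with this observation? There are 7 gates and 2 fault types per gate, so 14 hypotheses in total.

Fault-free: U0=1, U1=1, U2=0, U3=1, U4=0, U5=0, U6=0 → 0. Observed 1.
  U0 stuck-at-0: output 0 ✗
  U0 stuck-at-1: output 0 ✗
  U1 stuck-at-0: output 0 ✗
  U1 stuck-at-1: output 0 ✗
  U2 stuck-at-0: output 0 ✗
  U2 stuck-at-1: output 0 ✗
  U3 stuck-at-0: output 0 ✗
  U3 stuck-at-1: output 0 ✗
  U4 stuck-at-0: output 0 ✗
  U4 stuck-at-1: output 1 ✓
  U5 stuck-at-0: output 0 ✗
  U5 stuck-at-1: output 1 ✓
  U6 stuck-at-0: output 0 ✗
  U6 stuck-at-1: output 1 ✓
Consistent faults: {U4 stuck-at-1, U5 stuck-at-1, U6 stuck-at-1} — 3 in all.

3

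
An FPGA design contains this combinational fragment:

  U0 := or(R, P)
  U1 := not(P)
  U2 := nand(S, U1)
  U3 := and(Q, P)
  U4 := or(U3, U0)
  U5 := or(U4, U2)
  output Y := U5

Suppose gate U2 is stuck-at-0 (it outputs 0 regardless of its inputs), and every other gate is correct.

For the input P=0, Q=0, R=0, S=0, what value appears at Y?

0

Propagate with U2 forced: U0=0, U1=1, U2=0 [stuck-at-0], U3=0, U4=0, U5=0.
So Y = 0. (Without the fault it would be 1.)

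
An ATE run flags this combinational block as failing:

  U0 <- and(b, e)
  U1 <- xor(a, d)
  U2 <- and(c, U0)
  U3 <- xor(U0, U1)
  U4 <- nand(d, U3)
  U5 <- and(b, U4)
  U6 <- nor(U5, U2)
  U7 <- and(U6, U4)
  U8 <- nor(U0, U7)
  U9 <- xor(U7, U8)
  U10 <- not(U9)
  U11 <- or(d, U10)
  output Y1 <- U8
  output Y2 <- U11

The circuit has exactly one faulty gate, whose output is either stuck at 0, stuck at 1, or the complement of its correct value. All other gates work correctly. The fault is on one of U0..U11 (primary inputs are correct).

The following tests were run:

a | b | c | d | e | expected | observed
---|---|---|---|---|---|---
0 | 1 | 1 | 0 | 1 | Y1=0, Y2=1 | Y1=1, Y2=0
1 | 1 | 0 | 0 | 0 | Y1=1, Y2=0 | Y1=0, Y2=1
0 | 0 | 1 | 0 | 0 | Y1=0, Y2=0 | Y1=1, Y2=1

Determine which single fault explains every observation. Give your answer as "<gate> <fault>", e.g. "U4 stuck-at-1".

U8 inverted output

Fault-free values for test 1 (a=0, b=1, c=1, d=0, e=1): U0=1, U1=0, U2=1, U3=1, U4=1, U5=1, U6=0, U7=0, U8=0, U9=0, U10=1, U11=1, giving Y1=0, Y2=1. Observed Y1=1, Y2=0.
Test 1: faults giving observed Y1=1, Y2=0 are {U0 stuck-at-0, U0 inverted output, U8 stuck-at-1, U8 inverted output}.
Test 2 (a=1, b=1, c=0, d=0, e=0): fault-free U0=0, U1=1, U2=0, U3=1, U4=1, U5=1, U6=0, U7=0, U8=1, U9=1, U10=0, U11=0 → Y1=1, Y2=0; observed Y1=0, Y2=1. Eliminates U0 stuck-at-0, U8 stuck-at-1.
Test 3 (a=0, b=0, c=1, d=0, e=0): fault-free U0=0, U1=0, U2=0, U3=0, U4=1, U5=0, U6=1, U7=1, U8=0, U9=1, U10=0, U11=0 → Y1=0, Y2=0; observed Y1=1, Y2=1. Eliminates U0 inverted output.
Only U8 inverted output is consistent with every test.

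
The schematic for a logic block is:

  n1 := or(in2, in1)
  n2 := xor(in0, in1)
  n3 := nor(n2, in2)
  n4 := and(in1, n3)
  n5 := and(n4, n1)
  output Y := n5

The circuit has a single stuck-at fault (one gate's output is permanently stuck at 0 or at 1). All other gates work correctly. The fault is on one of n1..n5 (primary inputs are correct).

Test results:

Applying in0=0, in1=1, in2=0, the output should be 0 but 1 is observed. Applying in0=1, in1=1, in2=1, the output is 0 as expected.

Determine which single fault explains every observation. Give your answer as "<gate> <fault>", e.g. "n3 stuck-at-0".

n2 stuck-at-0

Fault-free values for test 1 (in0=0, in1=1, in2=0): n1=1, n2=1, n3=0, n4=0, n5=0, giving Y=0. Observed 1.
Test 1: faults giving observed 1 are {n2 stuck-at-0, n3 stuck-at-1, n4 stuck-at-1, n5 stuck-at-1}.
Test 2 (in0=1, in1=1, in2=1): fault-free n1=1, n2=0, n3=0, n4=0, n5=0 → 0; observed 0. Eliminates n3 stuck-at-1, n4 stuck-at-1, n5 stuck-at-1.
Only n2 stuck-at-0 is consistent with every test.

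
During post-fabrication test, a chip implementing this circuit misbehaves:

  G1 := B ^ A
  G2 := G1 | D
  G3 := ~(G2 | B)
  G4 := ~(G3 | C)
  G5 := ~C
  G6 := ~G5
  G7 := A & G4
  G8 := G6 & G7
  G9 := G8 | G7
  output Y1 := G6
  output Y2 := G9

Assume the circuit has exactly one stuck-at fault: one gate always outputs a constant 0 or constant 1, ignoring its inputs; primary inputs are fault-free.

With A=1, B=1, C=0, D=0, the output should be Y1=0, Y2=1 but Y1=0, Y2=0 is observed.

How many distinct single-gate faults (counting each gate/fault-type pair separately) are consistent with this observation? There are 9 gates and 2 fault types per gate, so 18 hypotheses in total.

Fault-free: G1=0, G2=0, G3=0, G4=1, G5=1, G6=0, G7=1, G8=0, G9=1 → Y1=0, Y2=1. Observed Y1=0, Y2=0.
  G1: none of the 2 fault types match ✗
  G2: none of the 2 fault types match ✗
  G3: stuck-at-1 ✓; others ✗
  G4: stuck-at-0 ✓; others ✗
  G5: none of the 2 fault types match ✗
  G6: none of the 2 fault types match ✗
  G7: stuck-at-0 ✓; others ✗
  G8: none of the 2 fault types match ✗
  G9: stuck-at-0 ✓; others ✗
Consistent faults: {G3 stuck-at-1, G4 stuck-at-0, G7 stuck-at-0, G9 stuck-at-0} — 4 in all.

4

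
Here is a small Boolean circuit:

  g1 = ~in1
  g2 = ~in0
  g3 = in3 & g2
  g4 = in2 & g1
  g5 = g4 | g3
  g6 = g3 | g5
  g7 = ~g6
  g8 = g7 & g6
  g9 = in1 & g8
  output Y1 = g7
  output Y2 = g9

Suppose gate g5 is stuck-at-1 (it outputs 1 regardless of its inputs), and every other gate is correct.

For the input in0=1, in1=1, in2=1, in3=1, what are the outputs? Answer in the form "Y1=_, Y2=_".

Propagate with g5 forced: g1=0, g2=0, g3=0, g4=0, g5=1 [stuck-at-1], g6=1, g7=0, g8=0, g9=0.
So the outputs are Y1=0, Y2=0. (Without the fault they would be Y1=1, Y2=0.)

Y1=0, Y2=0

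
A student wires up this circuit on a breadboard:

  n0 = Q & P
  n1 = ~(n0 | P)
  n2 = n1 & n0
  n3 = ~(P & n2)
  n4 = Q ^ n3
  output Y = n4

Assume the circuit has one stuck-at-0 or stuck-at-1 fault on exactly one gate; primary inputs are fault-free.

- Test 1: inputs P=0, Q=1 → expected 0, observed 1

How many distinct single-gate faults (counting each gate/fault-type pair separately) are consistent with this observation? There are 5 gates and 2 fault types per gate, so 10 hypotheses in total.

Fault-free: n0=0, n1=1, n2=0, n3=1, n4=0 → 0. Observed 1.
  n0 stuck-at-0: output 0 ✗
  n0 stuck-at-1: output 0 ✗
  n1 stuck-at-0: output 0 ✗
  n1 stuck-at-1: output 0 ✗
  n2 stuck-at-0: output 0 ✗
  n2 stuck-at-1: output 0 ✗
  n3 stuck-at-0: output 1 ✓
  n3 stuck-at-1: output 0 ✗
  n4 stuck-at-0: output 0 ✗
  n4 stuck-at-1: output 1 ✓
Consistent faults: {n3 stuck-at-0, n4 stuck-at-1} — 2 in all.

2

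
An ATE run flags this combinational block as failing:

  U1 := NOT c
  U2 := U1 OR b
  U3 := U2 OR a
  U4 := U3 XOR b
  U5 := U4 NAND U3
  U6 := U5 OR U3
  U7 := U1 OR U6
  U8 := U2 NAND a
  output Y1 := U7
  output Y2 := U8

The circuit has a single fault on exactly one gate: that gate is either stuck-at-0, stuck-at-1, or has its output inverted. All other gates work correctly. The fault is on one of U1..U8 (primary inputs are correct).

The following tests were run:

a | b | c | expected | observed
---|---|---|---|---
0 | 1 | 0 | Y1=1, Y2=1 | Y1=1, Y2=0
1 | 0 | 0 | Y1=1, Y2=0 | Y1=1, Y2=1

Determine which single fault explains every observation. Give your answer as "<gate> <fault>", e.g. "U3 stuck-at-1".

Fault-free values for test 1 (a=0, b=1, c=0): U1=1, U2=1, U3=1, U4=0, U5=1, U6=1, U7=1, U8=1, giving Y1=1, Y2=1. Observed Y1=1, Y2=0.
Test 1: faults giving observed Y1=1, Y2=0 are {U8 stuck-at-0, U8 inverted output}.
Test 2 (a=1, b=0, c=0): fault-free U1=1, U2=1, U3=1, U4=1, U5=0, U6=1, U7=1, U8=0 → Y1=1, Y2=0; observed Y1=1, Y2=1. Eliminates U8 stuck-at-0.
Only U8 inverted output is consistent with every test.

U8 inverted output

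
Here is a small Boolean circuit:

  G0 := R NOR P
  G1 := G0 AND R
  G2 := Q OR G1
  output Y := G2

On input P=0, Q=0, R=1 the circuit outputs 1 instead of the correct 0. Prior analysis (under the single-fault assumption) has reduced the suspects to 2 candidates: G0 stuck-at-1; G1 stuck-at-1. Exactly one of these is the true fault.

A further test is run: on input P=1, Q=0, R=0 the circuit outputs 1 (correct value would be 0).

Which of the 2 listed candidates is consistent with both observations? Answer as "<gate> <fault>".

G1 stuck-at-1

Evaluate each candidate on input P=1, Q=0, R=0:
  G0 stuck-at-1: G0=1 [stuck-at-1], G1=0, G2=0 → 0 — eliminated
  G1 stuck-at-1: G0=0, G1=1 [stuck-at-1], G2=1 → 1 — matches
Only G1 stuck-at-1 reproduces the observed 1.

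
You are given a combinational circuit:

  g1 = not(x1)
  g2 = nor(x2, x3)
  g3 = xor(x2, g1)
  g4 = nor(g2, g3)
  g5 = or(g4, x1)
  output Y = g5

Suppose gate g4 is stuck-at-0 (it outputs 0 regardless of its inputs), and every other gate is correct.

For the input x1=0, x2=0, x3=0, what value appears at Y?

Propagate with g4 forced: g1=1, g2=1, g3=1, g4=0 [stuck-at-0], g5=0.
So Y = 0. (Same as the fault-free value — the fault is masked on this input.)

0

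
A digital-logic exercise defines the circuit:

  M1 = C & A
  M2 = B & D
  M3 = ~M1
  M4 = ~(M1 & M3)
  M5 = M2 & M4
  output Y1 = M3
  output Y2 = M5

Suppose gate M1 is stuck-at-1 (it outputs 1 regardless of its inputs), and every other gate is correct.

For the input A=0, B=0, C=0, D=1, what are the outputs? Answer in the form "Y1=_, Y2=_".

Propagate with M1 forced: M1=1 [stuck-at-1], M2=0, M3=0, M4=1, M5=0.
So the outputs are Y1=0, Y2=0. (Without the fault they would be Y1=1, Y2=0.)

Y1=0, Y2=0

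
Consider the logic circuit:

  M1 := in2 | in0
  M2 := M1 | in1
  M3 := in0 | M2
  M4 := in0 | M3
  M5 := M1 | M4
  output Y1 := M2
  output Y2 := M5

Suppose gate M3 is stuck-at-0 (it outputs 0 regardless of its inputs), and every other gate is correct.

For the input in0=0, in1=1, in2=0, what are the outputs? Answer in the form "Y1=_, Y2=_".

Y1=1, Y2=0

Propagate with M3 forced: M1=0, M2=1, M3=0 [stuck-at-0], M4=0, M5=0.
So the outputs are Y1=1, Y2=0. (Without the fault they would be Y1=1, Y2=1.)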